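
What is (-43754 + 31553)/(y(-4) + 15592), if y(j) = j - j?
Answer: -12201/15592 ≈ -0.78252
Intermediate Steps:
y(j) = 0
(-43754 + 31553)/(y(-4) + 15592) = (-43754 + 31553)/(0 + 15592) = -12201/15592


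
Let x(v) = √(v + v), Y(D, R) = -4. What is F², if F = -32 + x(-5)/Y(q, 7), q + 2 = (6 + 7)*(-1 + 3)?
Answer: (128 + I*√10)²/16 ≈ 1023.4 + 50.596*I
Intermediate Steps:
q = 24 (q = -2 + (6 + 7)*(-1 + 3) = -2 + 13*2 = -2 + 26 = 24)
x(v) = √2*√v (x(v) = √(2*v) = √2*√v)
F = -32 - I*√10/4 (F = -32 + (√2*√(-5))/(-4) = -32 + (√2*(I*√5))*(-¼) = -32 + (I*√10)*(-¼) = -32 - I*√10/4 ≈ -32.0 - 0.79057*I)
F² = (-32 - I*√10/4)²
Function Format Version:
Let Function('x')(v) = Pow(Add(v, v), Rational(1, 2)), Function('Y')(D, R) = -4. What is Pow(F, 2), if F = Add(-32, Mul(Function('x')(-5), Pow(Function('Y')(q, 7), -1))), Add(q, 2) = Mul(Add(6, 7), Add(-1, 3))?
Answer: Mul(Rational(1, 16), Pow(Add(128, Mul(I, Pow(10, Rational(1, 2)))), 2)) ≈ Add(1023.4, Mul(50.596, I))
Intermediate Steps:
q = 24 (q = Add(-2, Mul(Add(6, 7), Add(-1, 3))) = Add(-2, Mul(13, 2)) = Add(-2, 26) = 24)
Function('x')(v) = Mul(Pow(2, Rational(1, 2)), Pow(v, Rational(1, 2))) (Function('x')(v) = Pow(Mul(2, v), Rational(1, 2)) = Mul(Pow(2, Rational(1, 2)), Pow(v, Rational(1, 2))))
F = Add(-32, Mul(Rational(-1, 4), I, Pow(10, Rational(1, 2)))) (F = Add(-32, Mul(Mul(Pow(2, Rational(1, 2)), Pow(-5, Rational(1, 2))), Pow(-4, -1))) = Add(-32, Mul(Mul(Pow(2, Rational(1, 2)), Mul(I, Pow(5, Rational(1, 2)))), Rational(-1, 4))) = Add(-32, Mul(Mul(I, Pow(10, Rational(1, 2))), Rational(-1, 4))) = Add(-32, Mul(Rational(-1, 4), I, Pow(10, Rational(1, 2)))) ≈ Add(-32.000, Mul(-0.79057, I)))
Pow(F, 2) = Pow(Add(-32, Mul(Rational(-1, 4), I, Pow(10, Rational(1, 2)))), 2)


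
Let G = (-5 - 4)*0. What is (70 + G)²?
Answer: 4900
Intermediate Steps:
G = 0 (G = -9*0 = 0)
(70 + G)² = (70 + 0)² = 70² = 4900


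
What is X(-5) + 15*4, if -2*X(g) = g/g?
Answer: 119/2 ≈ 59.500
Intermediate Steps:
X(g) = -1/2 (X(g) = -g/(2*g) = -1/2*1 = -1/2)
X(-5) + 15*4 = -1/2 + 15*4 = -1/2 + 60 = 119/2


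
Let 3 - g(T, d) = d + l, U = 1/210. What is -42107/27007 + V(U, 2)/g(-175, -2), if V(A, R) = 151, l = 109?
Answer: -8457185/2808728 ≈ -3.0110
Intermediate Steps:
U = 1/210 ≈ 0.0047619
g(T, d) = -106 - d (g(T, d) = 3 - (d + 109) = 3 - (109 + d) = 3 + (-109 - d) = -106 - d)
-42107/27007 + V(U, 2)/g(-175, -2) = -42107/27007 + 151/(-106 - 1*(-2)) = -42107*1/27007 + 151/(-106 + 2) = -42107/27007 + 151/(-104) = -42107/27007 + 151*(-1/104) = -42107/27007 - 151/104 = -8457185/2808728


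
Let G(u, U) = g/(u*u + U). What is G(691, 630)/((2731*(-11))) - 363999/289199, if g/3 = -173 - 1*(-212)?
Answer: -5228093119467732/4153745730816649 ≈ -1.2586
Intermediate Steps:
g = 117 (g = 3*(-173 - 1*(-212)) = 3*(-173 + 212) = 3*39 = 117)
G(u, U) = 117/(U + u**2) (G(u, U) = 117/(u*u + U) = 117/(u**2 + U) = 117/(U + u**2))
G(691, 630)/((2731*(-11))) - 363999/289199 = (117/(630 + 691**2))/((2731*(-11))) - 363999/289199 = (117/(630 + 477481))/(-30041) - 363999*1/289199 = (117/478111)*(-1/30041) - 363999/289199 = -117/14362932551 - 363999/289199 = -5228093119467732/4153745730816649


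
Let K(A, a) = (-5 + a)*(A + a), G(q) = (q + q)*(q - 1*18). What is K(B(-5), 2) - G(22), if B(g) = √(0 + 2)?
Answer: -182 - 3*√2 ≈ -186.24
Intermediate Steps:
G(q) = 2*q*(-18 + q) (G(q) = (2*q)*(q - 18) = (2*q)*(-18 + q) = 2*q*(-18 + q))
B(g) = √2
K(B(-5), 2) - G(22) = (2² - 5*√2 - 5*2 + √2*2) - 2*22*(-18 + 22) = (4 - 5*√2 - 10 + 2*√2) - 2*22*4 = (-6 - 3*√2) - 1*176 = (-6 - 3*√2) - 176 = -182 - 3*√2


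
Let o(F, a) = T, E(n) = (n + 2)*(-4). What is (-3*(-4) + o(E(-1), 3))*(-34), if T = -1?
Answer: -374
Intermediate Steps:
E(n) = -8 - 4*n (E(n) = (2 + n)*(-4) = -8 - 4*n)
o(F, a) = -1
(-3*(-4) + o(E(-1), 3))*(-34) = (-3*(-4) - 1)*(-34) = (12 - 1)*(-34) = 11*(-34) = -374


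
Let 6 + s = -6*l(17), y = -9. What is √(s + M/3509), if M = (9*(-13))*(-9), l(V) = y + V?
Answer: 3*I*√607173/319 ≈ 7.328*I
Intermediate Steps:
l(V) = -9 + V
M = 1053 (M = -117*(-9) = 1053)
s = -54 (s = -6 - 6*(-9 + 17) = -6 - 6*8 = -6 - 48 = -54)
√(s + M/3509) = √(-54 + 1053/3509) = √(-188433/3509) = 3*I*√607173/319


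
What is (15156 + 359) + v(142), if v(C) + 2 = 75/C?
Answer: 2202921/142 ≈ 15514.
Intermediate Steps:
v(C) = -2 + 75/C
(15156 + 359) + v(142) = (15156 + 359) + (-2 + 75/142) = 15515 + (-2 + 75*(1/142)) = 15515 + (-2 + 75/142) = 15515 - 209/142 = 2202921/142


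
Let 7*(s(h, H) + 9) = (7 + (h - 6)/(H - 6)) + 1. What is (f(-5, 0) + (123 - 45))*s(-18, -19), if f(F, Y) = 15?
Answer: -17949/25 ≈ -717.96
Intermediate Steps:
s(h, H) = -55/7 + (-6 + h)/(7*(-6 + H)) (s(h, H) = -9 + ((7 + (h - 6)/(H - 6)) + 1)/7 = -9 + ((7 + (-6 + h)/(-6 + H)) + 1)/7 = -9 + (8 + (-6 + h)/(-6 + H))/7 = -9 + (8/7 + (-6 + h)/(7*(-6 + H))) = -55/7 + (-6 + h)/(7*(-6 + H)))
(f(-5, 0) + (123 - 45))*s(-18, -19) = (15 + (123 - 45))*((324 - 18 - 55*(-19))/(7*(-6 - 19))) = (15 + 78)*((⅐)*(324 - 18 + 1045)/(-25)) = 93*((⅐)*(-1/25)*1351) = 93*(-193/25) = -17949/25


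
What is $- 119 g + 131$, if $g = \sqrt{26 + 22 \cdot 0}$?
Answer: $131 - 119 \sqrt{26} \approx -475.78$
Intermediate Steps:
$g = \sqrt{26}$ ($g = \sqrt{26 + 0} = \sqrt{26} \approx 5.099$)
$- 119 g + 131 = - 119 \sqrt{26} + 131 = 131 - 119 \sqrt{26}$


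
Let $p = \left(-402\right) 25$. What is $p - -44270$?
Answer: $34220$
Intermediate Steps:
$p = -10050$
$p - -44270 = -10050 - -44270 = -10050 + 44270 = 34220$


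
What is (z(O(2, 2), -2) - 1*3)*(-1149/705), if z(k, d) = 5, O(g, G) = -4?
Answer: -766/235 ≈ -3.2596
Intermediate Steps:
(z(O(2, 2), -2) - 1*3)*(-1149/705) = (5 - 1*3)*(-1149/705) = (5 - 3)*(-1149*1/705) = 2*(-383/235) = -766/235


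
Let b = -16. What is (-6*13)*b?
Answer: 1248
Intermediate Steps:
(-6*13)*b = -6*13*(-16) = -78*(-16) = 1248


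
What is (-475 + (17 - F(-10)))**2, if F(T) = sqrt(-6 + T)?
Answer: 209748 + 3664*I ≈ 2.0975e+5 + 3664.0*I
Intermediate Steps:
(-475 + (17 - F(-10)))**2 = (-475 + (17 - sqrt(-6 - 10)))**2 = (-475 + (17 - sqrt(-16)))**2 = (-475 + (17 - 4*I))**2 = (-458 - 4*I)**2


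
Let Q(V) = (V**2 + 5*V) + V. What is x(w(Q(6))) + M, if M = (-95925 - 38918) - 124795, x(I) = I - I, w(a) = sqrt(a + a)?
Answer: -259638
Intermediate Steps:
Q(V) = V**2 + 6*V
w(a) = sqrt(2)*sqrt(a) (w(a) = sqrt(2*a) = sqrt(2)*sqrt(a))
x(I) = 0
M = -259638 (M = -134843 - 124795 = -259638)
x(w(Q(6))) + M = 0 - 259638 = -259638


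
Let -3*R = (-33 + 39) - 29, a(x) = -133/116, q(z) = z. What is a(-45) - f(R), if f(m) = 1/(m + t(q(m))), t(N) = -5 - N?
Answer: -549/580 ≈ -0.94655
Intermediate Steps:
a(x) = -133/116 (a(x) = -133*1/116 = -133/116)
R = 23/3 (R = -((-33 + 39) - 29)/3 = -(6 - 29)/3 = -⅓*(-23) = 23/3 ≈ 7.6667)
f(m) = -⅕ (f(m) = 1/(m + (-5 - m)) = 1/(-5) = -⅕)
a(-45) - f(R) = -133/116 - 1*(-⅕) = -133/116 + ⅕ = -549/580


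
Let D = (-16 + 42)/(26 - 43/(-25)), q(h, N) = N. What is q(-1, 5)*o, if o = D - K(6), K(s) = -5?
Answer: 20575/693 ≈ 29.690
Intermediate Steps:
D = 650/693 (D = 26/(26 - 43*(-1/25)) = 26/(26 + 43/25) = 26/(693/25) = 26*(25/693) = 650/693 ≈ 0.93795)
o = 4115/693 (o = 650/693 - 1*(-5) = 650/693 + 5 = 4115/693 ≈ 5.9380)
q(-1, 5)*o = 5*(4115/693) = 20575/693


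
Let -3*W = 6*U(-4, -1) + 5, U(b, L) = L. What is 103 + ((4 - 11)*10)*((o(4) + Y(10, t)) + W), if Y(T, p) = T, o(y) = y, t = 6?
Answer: -2701/3 ≈ -900.33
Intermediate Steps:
W = 1/3 (W = -(6*(-1) + 5)/3 = -(-6 + 5)/3 = -1/3*(-1) = 1/3 ≈ 0.33333)
103 + ((4 - 11)*10)*((o(4) + Y(10, t)) + W) = 103 + ((4 - 11)*10)*((4 + 10) + 1/3) = 103 + (-7*10)*(14 + 1/3) = 103 - 70*43/3 = 103 - 3010/3 = -2701/3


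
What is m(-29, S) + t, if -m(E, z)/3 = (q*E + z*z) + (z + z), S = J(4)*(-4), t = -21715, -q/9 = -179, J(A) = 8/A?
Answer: 118298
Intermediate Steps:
q = 1611 (q = -9*(-179) = 1611)
S = -8 (S = (8/4)*(-4) = (8*(¼))*(-4) = 2*(-4) = -8)
m(E, z) = -4833*E - 6*z - 3*z² (m(E, z) = -3*((1611*E + z*z) + (z + z)) = -3*((1611*E + z²) + 2*z) = -3*((z² + 1611*E) + 2*z) = -3*(z² + 2*z + 1611*E) = -4833*E - 6*z - 3*z²)
m(-29, S) + t = (-4833*(-29) - 6*(-8) - 3*(-8)²) - 21715 = (140157 + 48 - 3*64) - 21715 = (140157 + 48 - 192) - 21715 = 140013 - 21715 = 118298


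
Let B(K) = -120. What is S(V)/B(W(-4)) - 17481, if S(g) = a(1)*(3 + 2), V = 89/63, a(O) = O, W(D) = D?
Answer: -419545/24 ≈ -17481.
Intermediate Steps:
V = 89/63 (V = 89*(1/63) = 89/63 ≈ 1.4127)
S(g) = 5 (S(g) = 1*(3 + 2) = 1*5 = 5)
S(V)/B(W(-4)) - 17481 = 5/(-120) - 17481 = 5*(-1/120) - 17481 = -1/24 - 17481 = -419545/24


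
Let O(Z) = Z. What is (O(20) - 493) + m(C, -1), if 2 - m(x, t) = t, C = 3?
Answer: -470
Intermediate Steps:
m(x, t) = 2 - t
(O(20) - 493) + m(C, -1) = (20 - 493) + (2 - 1*(-1)) = -473 + (2 + 1) = -473 + 3 = -470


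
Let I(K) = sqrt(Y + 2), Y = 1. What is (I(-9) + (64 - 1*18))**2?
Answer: (46 + sqrt(3))**2 ≈ 2278.3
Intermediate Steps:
I(K) = sqrt(3) (I(K) = sqrt(1 + 2) = sqrt(3))
(I(-9) + (64 - 1*18))**2 = (sqrt(3) + (64 - 1*18))**2 = (sqrt(3) + (64 - 18))**2 = (sqrt(3) + 46)**2 = (46 + sqrt(3))**2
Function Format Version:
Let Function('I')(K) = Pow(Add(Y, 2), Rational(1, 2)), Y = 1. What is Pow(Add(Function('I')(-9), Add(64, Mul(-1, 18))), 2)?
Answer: Pow(Add(46, Pow(3, Rational(1, 2))), 2) ≈ 2278.3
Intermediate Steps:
Function('I')(K) = Pow(3, Rational(1, 2)) (Function('I')(K) = Pow(Add(1, 2), Rational(1, 2)) = Pow(3, Rational(1, 2)))
Pow(Add(Function('I')(-9), Add(64, Mul(-1, 18))), 2) = Pow(Add(Pow(3, Rational(1, 2)), Add(64, Mul(-1, 18))), 2) = Pow(Add(Pow(3, Rational(1, 2)), Add(64, -18)), 2) = Pow(Add(Pow(3, Rational(1, 2)), 46), 2) = Pow(Add(46, Pow(3, Rational(1, 2))), 2)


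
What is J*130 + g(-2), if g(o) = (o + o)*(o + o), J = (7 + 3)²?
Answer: 13016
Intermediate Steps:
J = 100 (J = 10² = 100)
g(o) = 4*o² (g(o) = (2*o)*(2*o) = 4*o²)
J*130 + g(-2) = 100*130 + 4*(-2)² = 13000 + 4*4 = 13000 + 16 = 13016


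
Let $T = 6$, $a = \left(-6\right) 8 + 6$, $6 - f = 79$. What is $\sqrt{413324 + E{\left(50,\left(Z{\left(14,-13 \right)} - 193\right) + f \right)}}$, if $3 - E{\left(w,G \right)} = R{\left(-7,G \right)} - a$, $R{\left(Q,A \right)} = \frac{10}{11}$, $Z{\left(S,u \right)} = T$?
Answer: $\frac{45 \sqrt{24695}}{11} \approx 642.87$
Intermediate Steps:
$f = -73$ ($f = 6 - 79 = -73$)
$a = -42$ ($a = -48 + 6 = -42$)
$Z{\left(S,u \right)} = 6$
$R{\left(Q,A \right)} = \frac{10}{11}$ ($R{\left(Q,A \right)} = 10 \cdot \frac{1}{11} = \frac{10}{11}$)
$E{\left(w,G \right)} = - \frac{439}{11}$ ($E{\left(w,G \right)} = 3 - \left(\frac{10}{11} - -42\right) = 3 - \left(\frac{10}{11} + 42\right) = 3 - \frac{472}{11} = - \frac{439}{11}$)
$\sqrt{413324 + E{\left(50,\left(Z{\left(14,-13 \right)} - 193\right) + f \right)}} = \sqrt{413324 - \frac{439}{11}} = \sqrt{\frac{4546125}{11}} = \frac{45 \sqrt{24695}}{11}$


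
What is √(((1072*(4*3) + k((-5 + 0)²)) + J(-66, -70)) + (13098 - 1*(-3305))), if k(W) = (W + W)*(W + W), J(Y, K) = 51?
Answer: √31818 ≈ 178.38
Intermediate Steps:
k(W) = 4*W² (k(W) = (2*W)*(2*W) = 4*W²)
√(((1072*(4*3) + k((-5 + 0)²)) + J(-66, -70)) + (13098 - 1*(-3305))) = √(((1072*(4*3) + 4*((-5 + 0)²)²) + 51) + (13098 - 1*(-3305))) = √(((1072*12 + 4*((-5)²)²) + 51) + (13098 + 3305)) = √(((12864 + 4*25²) + 51) + 16403) = √(((12864 + 4*625) + 51) + 16403) = √(((12864 + 2500) + 51) + 16403) = √((15364 + 51) + 16403) = √(15415 + 16403) = √31818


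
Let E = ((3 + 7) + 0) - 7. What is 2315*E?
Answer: 6945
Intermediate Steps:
E = 3 (E = (10 + 0) - 7 = 10 - 7 = 3)
2315*E = 2315*3 = 6945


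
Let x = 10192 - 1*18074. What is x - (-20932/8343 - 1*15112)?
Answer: 60340822/8343 ≈ 7232.5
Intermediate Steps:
x = -7882 (x = 10192 - 18074 = -7882)
x - (-20932/8343 - 1*15112) = -7882 - (-20932/8343 - 1*15112) = -7882 - (-20932*1/8343 - 15112) = -7882 - (-20932/8343 - 15112) = -7882 - 1*(-126100348/8343) = -7882 + 126100348/8343 = 60340822/8343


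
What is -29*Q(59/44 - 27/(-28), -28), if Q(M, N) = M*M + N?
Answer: 15602667/23716 ≈ 657.90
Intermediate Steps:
Q(M, N) = N + M² (Q(M, N) = M² + N = N + M²)
-29*Q(59/44 - 27/(-28), -28) = -29*(-28 + (59/44 - 27/(-28))²) = -29*(-28 + (59*(1/44) - 27*(-1/28))²) = -29*(-28 + (59/44 + 27/28)²) = -29*(-28 + (355/154)²) = -29*(-28 + 126025/23716) = -29*(-538023/23716) = 15602667/23716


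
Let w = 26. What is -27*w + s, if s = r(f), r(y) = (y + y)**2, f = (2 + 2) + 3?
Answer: -506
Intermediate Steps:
f = 7 (f = 4 + 3 = 7)
r(y) = 4*y**2 (r(y) = (2*y)**2 = 4*y**2)
s = 196 (s = 4*7**2 = 4*49 = 196)
-27*w + s = -27*26 + 196 = -702 + 196 = -506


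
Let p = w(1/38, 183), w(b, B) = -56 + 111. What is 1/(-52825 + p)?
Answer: -1/52770 ≈ -1.8950e-5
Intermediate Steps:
w(b, B) = 55
p = 55
1/(-52825 + p) = 1/(-52825 + 55) = 1/(-52770) = -1/52770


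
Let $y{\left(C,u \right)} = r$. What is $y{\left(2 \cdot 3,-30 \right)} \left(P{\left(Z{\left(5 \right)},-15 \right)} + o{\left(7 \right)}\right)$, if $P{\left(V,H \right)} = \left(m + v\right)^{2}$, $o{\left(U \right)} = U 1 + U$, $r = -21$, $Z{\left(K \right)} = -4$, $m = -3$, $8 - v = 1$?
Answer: $-630$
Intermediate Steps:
$v = 7$ ($v = 8 - 1 = 7$)
$o{\left(U \right)} = 2 U$ ($o{\left(U \right)} = U + U = 2 U$)
$y{\left(C,u \right)} = -21$
$P{\left(V,H \right)} = 16$ ($P{\left(V,H \right)} = \left(-3 + 7\right)^{2} = 4^{2} = 16$)
$y{\left(2 \cdot 3,-30 \right)} \left(P{\left(Z{\left(5 \right)},-15 \right)} + o{\left(7 \right)}\right) = - 21 \left(16 + 2 \cdot 7\right) = - 21 \left(16 + 14\right) = \left(-21\right) 30 = -630$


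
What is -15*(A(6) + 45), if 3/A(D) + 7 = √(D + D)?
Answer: -24660/37 + 90*√3/37 ≈ -662.27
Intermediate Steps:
A(D) = 3/(-7 + √2*√D) (A(D) = 3/(-7 + √(D + D)) = 3/(-7 + √(2*D)) = 3/(-7 + √2*√D))
-15*(A(6) + 45) = -15*(3/(-7 + √2*√6) + 45) = -15*(3/(-7 + 2*√3) + 45) = -15*(45 + 3/(-7 + 2*√3)) = -675 - 45/(-7 + 2*√3)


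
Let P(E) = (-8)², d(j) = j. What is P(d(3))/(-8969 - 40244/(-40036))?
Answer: -160144/22440165 ≈ -0.0071365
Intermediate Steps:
P(E) = 64
P(d(3))/(-8969 - 40244/(-40036)) = 64/(-8969 - 40244/(-40036)) = 64/(-8969 - 40244*(-1)/40036) = 64/(-8969 - 1*(-10061/10009)) = 64/(-8969 + 10061/10009) = 64/(-89760660/10009) = 64*(-10009/89760660) = -160144/22440165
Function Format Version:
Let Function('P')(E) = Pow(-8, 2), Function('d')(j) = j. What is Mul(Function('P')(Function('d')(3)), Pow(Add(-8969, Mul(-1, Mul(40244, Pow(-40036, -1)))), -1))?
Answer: Rational(-160144, 22440165) ≈ -0.0071365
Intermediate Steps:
Function('P')(E) = 64
Mul(Function('P')(Function('d')(3)), Pow(Add(-8969, Mul(-1, Mul(40244, Pow(-40036, -1)))), -1)) = Mul(64, Pow(Add(-8969, Mul(-1, Mul(40244, Pow(-40036, -1)))), -1)) = Mul(64, Pow(Add(-8969, Mul(-1, Mul(40244, Rational(-1, 40036)))), -1)) = Mul(64, Pow(Add(-8969, Mul(-1, Rational(-10061, 10009))), -1)) = Mul(64, Pow(Add(-8969, Rational(10061, 10009)), -1)) = Mul(64, Pow(Rational(-89760660, 10009), -1)) = Mul(64, Rational(-10009, 89760660)) = Rational(-160144, 22440165)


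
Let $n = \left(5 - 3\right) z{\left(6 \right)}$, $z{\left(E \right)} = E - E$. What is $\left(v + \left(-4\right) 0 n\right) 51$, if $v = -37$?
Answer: $-1887$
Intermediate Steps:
$z{\left(E \right)} = 0$
$n = 0$ ($n = \left(5 - 3\right) 0 = 2 \cdot 0 = 0$)
$\left(v + \left(-4\right) 0 n\right) 51 = \left(-37 + \left(-4\right) 0 \cdot 0\right) 51 = \left(-37 + 0 \cdot 0\right) 51 = \left(-37 + 0\right) 51 = \left(-37\right) 51 = -1887$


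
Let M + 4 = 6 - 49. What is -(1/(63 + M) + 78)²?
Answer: -1560001/256 ≈ -6093.8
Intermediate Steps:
M = -47 (M = -4 + (6 - 49) = -4 - 43 = -47)
-(1/(63 + M) + 78)² = -(1/(63 - 47) + 78)² = -(1/16 + 78)² = -(1249/16)² = -1*1560001/256 = -1560001/256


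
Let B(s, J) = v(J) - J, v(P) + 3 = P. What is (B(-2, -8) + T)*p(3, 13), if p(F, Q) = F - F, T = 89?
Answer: 0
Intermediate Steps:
v(P) = -3 + P
p(F, Q) = 0
B(s, J) = -3 (B(s, J) = (-3 + J) - J = -3)
(B(-2, -8) + T)*p(3, 13) = (-3 + 89)*0 = 86*0 = 0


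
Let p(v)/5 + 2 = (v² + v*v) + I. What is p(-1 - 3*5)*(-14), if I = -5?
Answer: -35350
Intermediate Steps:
p(v) = -35 + 10*v² (p(v) = -10 + 5*((v² + v*v) - 5) = -10 + 5*((v² + v²) - 5) = -10 + 5*(2*v² - 5) = -10 + 5*(-5 + 2*v²) = -10 + (-25 + 10*v²) = -35 + 10*v²)
p(-1 - 3*5)*(-14) = (-35 + 10*(-1 - 3*5)²)*(-14) = (-35 + 10*(-1 - 15)²)*(-14) = (-35 + 10*(-16)²)*(-14) = (-35 + 10*256)*(-14) = (-35 + 2560)*(-14) = 2525*(-14) = -35350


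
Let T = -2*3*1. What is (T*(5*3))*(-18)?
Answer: 1620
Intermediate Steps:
T = -6 (T = -6*1 = -6)
(T*(5*3))*(-18) = -30*3*(-18) = -6*15*(-18) = -90*(-18) = 1620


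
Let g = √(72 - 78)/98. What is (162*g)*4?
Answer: 324*I*√6/49 ≈ 16.197*I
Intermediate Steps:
g = I*√6/98 (g = √(-6)*(1/98) = (I*√6)*(1/98) = I*√6/98 ≈ 0.024995*I)
(162*g)*4 = (162*(I*√6/98))*4 = (81*I*√6/49)*4 = 324*I*√6/49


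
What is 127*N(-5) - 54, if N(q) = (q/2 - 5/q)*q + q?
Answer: 527/2 ≈ 263.50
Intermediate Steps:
N(q) = q + q*(q/2 - 5/q) (N(q) = (q*(½) - 5/q)*q + q = (q/2 - 5/q)*q + q = q*(q/2 - 5/q) + q = q + q*(q/2 - 5/q))
127*N(-5) - 54 = 127*(-5 - 5 + (½)*(-5)²) - 54 = 127*(-5 - 5 + (½)*25) - 54 = 127*(-5 - 5 + 25/2) - 54 = 127*(5/2) - 54 = 635/2 - 54 = 527/2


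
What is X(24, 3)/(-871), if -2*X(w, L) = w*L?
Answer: 36/871 ≈ 0.041332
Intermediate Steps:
X(w, L) = -L*w/2 (X(w, L) = -w*L/2 = -L*w/2)
X(24, 3)/(-871) = -1/2*3*24/(-871) = -36*(-1/871) = 36/871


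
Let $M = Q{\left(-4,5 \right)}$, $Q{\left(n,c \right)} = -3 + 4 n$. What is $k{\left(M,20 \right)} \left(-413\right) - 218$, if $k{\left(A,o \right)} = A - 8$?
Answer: $10933$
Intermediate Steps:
$M = -19$ ($M = -3 + 4 \left(-4\right) = -3 - 16 = -19$)
$k{\left(A,o \right)} = -8 + A$
$k{\left(M,20 \right)} \left(-413\right) - 218 = \left(-8 - 19\right) \left(-413\right) - 218 = \left(-27\right) \left(-413\right) - 218 = 11151 - 218 = 10933$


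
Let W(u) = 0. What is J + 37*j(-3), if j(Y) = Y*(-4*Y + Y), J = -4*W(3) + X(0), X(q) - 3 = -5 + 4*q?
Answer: -1001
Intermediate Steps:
X(q) = -2 + 4*q (X(q) = 3 + (-5 + 4*q) = -2 + 4*q)
J = -2 (J = -4*0 + (-2 + 4*0) = 0 + (-2 + 0) = 0 - 2 = -2)
j(Y) = -3*Y² (j(Y) = Y*(-3*Y) = -3*Y²)
J + 37*j(-3) = -2 + 37*(-3*(-3)²) = -2 + 37*(-3*9) = -2 + 37*(-27) = -2 - 999 = -1001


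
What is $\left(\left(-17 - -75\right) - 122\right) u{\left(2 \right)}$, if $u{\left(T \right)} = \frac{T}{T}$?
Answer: $-64$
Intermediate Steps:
$u{\left(T \right)} = 1$
$\left(\left(-17 - -75\right) - 122\right) u{\left(2 \right)} = \left(\left(-17 - -75\right) - 122\right) 1 = \left(\left(-17 + 75\right) - 122\right) 1 = \left(58 - 122\right) 1 = \left(-64\right) 1 = -64$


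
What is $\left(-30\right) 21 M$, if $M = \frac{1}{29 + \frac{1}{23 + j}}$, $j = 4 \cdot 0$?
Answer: $- \frac{7245}{334} \approx -21.692$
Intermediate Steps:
$j = 0$
$M = \frac{23}{668}$ ($M = \frac{1}{29 + \frac{1}{23 + 0}} = \frac{1}{29 + \frac{1}{23}} = \frac{1}{\frac{668}{23}} = \frac{23}{668} \approx 0.034431$)
$\left(-30\right) 21 M = \left(-30\right) 21 \cdot \frac{23}{668} = \left(-630\right) \frac{23}{668} = - \frac{7245}{334}$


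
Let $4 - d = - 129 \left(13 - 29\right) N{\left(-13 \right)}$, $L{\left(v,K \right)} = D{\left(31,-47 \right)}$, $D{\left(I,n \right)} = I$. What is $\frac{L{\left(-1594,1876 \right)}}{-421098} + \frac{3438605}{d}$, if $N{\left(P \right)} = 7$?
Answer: $- \frac{723995068027}{3041169756} \approx -238.06$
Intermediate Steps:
$L{\left(v,K \right)} = 31$
$d = -14444$ ($d = 4 - - 129 \left(13 - 29\right) 7 = 4 - \left(-129\right) \left(-16\right) 7 = 4 - 2064 \cdot 7 = 4 - 14448 = -14444$)
$\frac{L{\left(-1594,1876 \right)}}{-421098} + \frac{3438605}{d} = \frac{31}{-421098} + \frac{3438605}{-14444} = 31 \left(- \frac{1}{421098}\right) + 3438605 \left(- \frac{1}{14444}\right) = - \frac{31}{421098} - \frac{3438605}{14444} = - \frac{723995068027}{3041169756}$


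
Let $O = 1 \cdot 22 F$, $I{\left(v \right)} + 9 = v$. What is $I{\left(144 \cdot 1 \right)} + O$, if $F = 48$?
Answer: $1191$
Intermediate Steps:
$I{\left(v \right)} = -9 + v$
$O = 1056$ ($O = 1 \cdot 22 \cdot 48 = 22 \cdot 48 = 1056$)
$I{\left(144 \cdot 1 \right)} + O = \left(-9 + 144 \cdot 1\right) + 1056 = \left(-9 + 144\right) + 1056 = 135 + 1056 = 1191$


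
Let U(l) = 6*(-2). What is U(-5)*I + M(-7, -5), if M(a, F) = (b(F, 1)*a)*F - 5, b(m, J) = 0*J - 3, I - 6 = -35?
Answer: 238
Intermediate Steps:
U(l) = -12
I = -29 (I = 6 - 35 = -29)
b(m, J) = -3 (b(m, J) = 0 - 3 = -3)
M(a, F) = -5 - 3*F*a (M(a, F) = (-3*a)*F - 5 = -3*F*a - 5 = -5 - 3*F*a)
U(-5)*I + M(-7, -5) = -12*(-29) + (-5 - 3*(-5)*(-7)) = 348 + (-5 - 105) = 348 - 110 = 238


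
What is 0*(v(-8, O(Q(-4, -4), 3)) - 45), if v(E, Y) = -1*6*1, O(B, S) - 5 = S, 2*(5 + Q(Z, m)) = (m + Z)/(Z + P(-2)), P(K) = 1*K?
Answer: 0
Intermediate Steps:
P(K) = K
Q(Z, m) = -5 + (Z + m)/(2*(-2 + Z)) (Q(Z, m) = -5 + ((m + Z)/(Z - 2))/2 = -5 + ((Z + m)/(-2 + Z))/2 = -5 + (Z + m)/(2*(-2 + Z)))
O(B, S) = 5 + S
v(E, Y) = -6 (v(E, Y) = -6*1 = -6)
0*(v(-8, O(Q(-4, -4), 3)) - 45) = 0*(-6 - 45) = 0*(-51) = 0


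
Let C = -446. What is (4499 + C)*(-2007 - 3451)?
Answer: -22121274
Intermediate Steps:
(4499 + C)*(-2007 - 3451) = (4499 - 446)*(-2007 - 3451) = 4053*(-5458) = -22121274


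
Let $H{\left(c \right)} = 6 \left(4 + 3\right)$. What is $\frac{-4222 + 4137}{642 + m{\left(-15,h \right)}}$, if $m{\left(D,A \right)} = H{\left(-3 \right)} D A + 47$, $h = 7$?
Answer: $\frac{85}{3721} \approx 0.022843$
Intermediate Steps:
$H{\left(c \right)} = 42$ ($H{\left(c \right)} = 6 \cdot 7 = 42$)
$m{\left(D,A \right)} = 47 + 42 A D$ ($m{\left(D,A \right)} = 42 D A + 47 = 42 A D + 47 = 47 + 42 A D$)
$\frac{-4222 + 4137}{642 + m{\left(-15,h \right)}} = \frac{-4222 + 4137}{642 + \left(47 + 42 \cdot 7 \left(-15\right)\right)} = - \frac{85}{642 + \left(47 - 4410\right)} = - \frac{85}{642 - 4363} = - \frac{85}{-3721} = \left(-85\right) \left(- \frac{1}{3721}\right) = \frac{85}{3721}$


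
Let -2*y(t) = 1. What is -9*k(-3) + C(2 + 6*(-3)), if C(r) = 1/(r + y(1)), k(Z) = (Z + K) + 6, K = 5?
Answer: -2378/33 ≈ -72.061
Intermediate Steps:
y(t) = -½ (y(t) = -½*1 = -½)
k(Z) = 11 + Z (k(Z) = (Z + 5) + 6 = (5 + Z) + 6 = 11 + Z)
C(r) = 1/(-½ + r) (C(r) = 1/(r - ½) = 1/(-½ + r))
-9*k(-3) + C(2 + 6*(-3)) = -9*(11 - 3) + 2/(-1 + 2*(2 + 6*(-3))) = -9*8 + 2/(-1 + 2*(2 - 18)) = -72 + 2/(-1 + 2*(-16)) = -72 + 2/(-1 - 32) = -72 + 2/(-33) = -72 + 2*(-1/33) = -72 - 2/33 = -2378/33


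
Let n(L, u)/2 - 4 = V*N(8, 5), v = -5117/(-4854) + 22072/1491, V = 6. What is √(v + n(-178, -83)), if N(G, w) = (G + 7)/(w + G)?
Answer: √37083816246806238/31361694 ≈ 6.1403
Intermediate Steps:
N(G, w) = (7 + G)/(G + w)
v = 38255645/2412438 (v = -5117*(-1/4854) + 22072*(1/1491) = 5117/4854 + 22072/1491 = 38255645/2412438 ≈ 15.858)
n(L, u) = 284/13 (n(L, u) = 8 + 2*(6*((7 + 8)/(8 + 5))) = 8 + 2*(6*(15/13)) = 8 + 2*(90/13) = 8 + 180/13 = 284/13)
√(v + n(-178, -83)) = √(38255645/2412438 + 284/13) = √(1182455777/31361694) = √37083816246806238/31361694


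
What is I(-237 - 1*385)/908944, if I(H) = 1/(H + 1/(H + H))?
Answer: -311/175828172484 ≈ -1.7688e-9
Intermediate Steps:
I(H) = 1/(H + 1/(2*H))
I(-237 - 1*385)/908944 = (2*(-237 - 1*385)/(1 + 2*(-237 - 1*385)²))/908944 = (2*(-237 - 385)/(1 + 2*(-237 - 385)²))*(1/908944) = (2*(-622)/(1 + 2*(-622)²))*(1/908944) = (2*(-622)/(1 + 2*386884))*(1/908944) = (2*(-622)/(1 + 773768))*(1/908944) = (2*(-622)/773769)*(1/908944) = (2*(-622)*(1/773769))*(1/908944) = -1244/773769*1/908944 = -311/175828172484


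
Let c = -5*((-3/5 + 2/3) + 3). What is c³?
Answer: -97336/27 ≈ -3605.0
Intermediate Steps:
c = -46/3 (c = -5*((-3*⅕ + 2*(⅓)) + 3) = -5*((-⅗ + ⅔) + 3) = -5*(1/15 + 3) = -5*46/15 = -46/3 ≈ -15.333)
c³ = (-46/3)³ = -97336/27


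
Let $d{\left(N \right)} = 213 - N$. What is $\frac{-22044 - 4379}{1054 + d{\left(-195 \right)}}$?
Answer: $- \frac{26423}{1462} \approx -18.073$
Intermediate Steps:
$\frac{-22044 - 4379}{1054 + d{\left(-195 \right)}} = \frac{-22044 - 4379}{1054 + \left(213 - -195\right)} = - \frac{26423}{1054 + \left(213 + 195\right)} = - \frac{26423}{1054 + 408} = - \frac{26423}{1462}$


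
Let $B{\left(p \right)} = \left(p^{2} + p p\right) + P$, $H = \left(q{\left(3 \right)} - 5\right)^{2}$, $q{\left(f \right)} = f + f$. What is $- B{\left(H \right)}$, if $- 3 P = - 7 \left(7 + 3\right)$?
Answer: $- \frac{76}{3} \approx -25.333$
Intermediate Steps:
$P = \frac{70}{3}$ ($P = - \frac{\left(-7\right) \left(7 + 3\right)}{3} = - \frac{\left(-7\right) 10}{3} = \left(- \frac{1}{3}\right) \left(-70\right) = \frac{70}{3} \approx 23.333$)
$q{\left(f \right)} = 2 f$
$H = 1$ ($H = \left(2 \cdot 3 - 5\right)^{2} = \left(6 - 5\right)^{2} = 1^{2} = 1$)
$B{\left(p \right)} = \frac{70}{3} + 2 p^{2}$ ($B{\left(p \right)} = \left(p^{2} + p p\right) + \frac{70}{3} = \left(p^{2} + p^{2}\right) + \frac{70}{3} = 2 p^{2} + \frac{70}{3} = \frac{70}{3} + 2 p^{2}$)
$- B{\left(H \right)} = - (\frac{70}{3} + 2 \cdot 1^{2}) = - (\frac{70}{3} + 2 \cdot 1) = - (\frac{70}{3} + 2) = \left(-1\right) \frac{76}{3} = - \frac{76}{3}$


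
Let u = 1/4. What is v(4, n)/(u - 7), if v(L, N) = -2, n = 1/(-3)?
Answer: 8/27 ≈ 0.29630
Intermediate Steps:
n = -1/3 ≈ -0.33333
u = 1/4 ≈ 0.25000
v(4, n)/(u - 7) = -2/(1/4 - 7) = -2/(-27/4) = -2*(-4/27) = 8/27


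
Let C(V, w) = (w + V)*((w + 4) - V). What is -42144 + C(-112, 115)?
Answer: -41451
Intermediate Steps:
C(V, w) = (V + w)*(4 + w - V) (C(V, w) = (V + w)*((4 + w) - V) = (V + w)*(4 + w - V))
-42144 + C(-112, 115) = -42144 + (115² - 1*(-112)² + 4*(-112) + 4*115) = -42144 + (13225 - 1*12544 - 448 + 460) = -42144 + (13225 - 12544 - 448 + 460) = -42144 + 693 = -41451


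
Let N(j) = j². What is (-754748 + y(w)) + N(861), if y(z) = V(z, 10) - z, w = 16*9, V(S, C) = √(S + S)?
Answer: -13571 + 12*√2 ≈ -13554.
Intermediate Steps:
V(S, C) = √2*√S (V(S, C) = √(2*S) = √2*√S)
w = 144
y(z) = -z + √2*√z (y(z) = √2*√z - z = -z + √2*√z)
(-754748 + y(w)) + N(861) = (-754748 + (-1*144 + √2*√144)) + 861² = (-754748 + (-144 + √2*12)) + 741321 = (-754748 + (-144 + 12*√2)) + 741321 = (-754892 + 12*√2) + 741321 = -13571 + 12*√2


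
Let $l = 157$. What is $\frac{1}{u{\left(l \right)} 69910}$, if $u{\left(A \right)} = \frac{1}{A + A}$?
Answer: $\frac{157}{34955} \approx 0.0044915$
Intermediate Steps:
$u{\left(A \right)} = \frac{1}{2 A}$
$\frac{1}{u{\left(l \right)} 69910} = \frac{1}{\frac{1}{2 \cdot 157} \cdot 69910} = \frac{1}{\frac{1}{2} \cdot \frac{1}{157}} \cdot \frac{1}{69910} = \frac{1}{\frac{1}{314}} \cdot \frac{1}{69910} = 314 \cdot \frac{1}{69910} = \frac{157}{34955}$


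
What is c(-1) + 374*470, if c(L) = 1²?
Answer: 175781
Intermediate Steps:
c(L) = 1
c(-1) + 374*470 = 1 + 374*470 = 1 + 175780 = 175781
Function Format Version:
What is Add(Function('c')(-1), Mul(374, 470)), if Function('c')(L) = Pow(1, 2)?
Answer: 175781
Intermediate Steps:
Function('c')(L) = 1
Add(Function('c')(-1), Mul(374, 470)) = Add(1, Mul(374, 470)) = Add(1, 175780) = 175781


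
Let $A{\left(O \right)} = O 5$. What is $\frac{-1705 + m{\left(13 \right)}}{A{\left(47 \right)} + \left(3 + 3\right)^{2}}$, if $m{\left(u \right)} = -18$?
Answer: $- \frac{1723}{271} \approx -6.3579$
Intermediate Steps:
$A{\left(O \right)} = 5 O$
$\frac{-1705 + m{\left(13 \right)}}{A{\left(47 \right)} + \left(3 + 3\right)^{2}} = \frac{-1705 - 18}{5 \cdot 47 + \left(3 + 3\right)^{2}} = - \frac{1723}{235 + 6^{2}} = - \frac{1723}{235 + 36} = - \frac{1723}{271}$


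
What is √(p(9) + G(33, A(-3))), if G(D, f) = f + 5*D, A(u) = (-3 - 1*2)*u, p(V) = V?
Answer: 3*√21 ≈ 13.748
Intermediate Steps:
A(u) = -5*u (A(u) = (-3 - 2)*u = -5*u)
√(p(9) + G(33, A(-3))) = √(9 + (-5*(-3) + 5*33)) = √(9 + (15 + 165)) = √(9 + 180) = √189 = 3*√21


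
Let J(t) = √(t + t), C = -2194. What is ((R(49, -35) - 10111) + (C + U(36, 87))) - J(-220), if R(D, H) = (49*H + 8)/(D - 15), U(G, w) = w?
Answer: -417119/34 - 2*I*√110 ≈ -12268.0 - 20.976*I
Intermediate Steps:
J(t) = √2*√t (J(t) = √(2*t) = √2*√t)
R(D, H) = (8 + 49*H)/(-15 + D)
((R(49, -35) - 10111) + (C + U(36, 87))) - J(-220) = (((8 + 49*(-35))/(-15 + 49) - 10111) + (-2194 + 87)) - √2*√(-220) = (((8 - 1715)/34 - 10111) - 2107) - √2*2*I*√55 = (((1/34)*(-1707) - 10111) - 2107) - 2*I*√110 = ((-1707/34 - 10111) - 2107) - 2*I*√110 = (-345481/34 - 2107) - 2*I*√110 = -417119/34 - 2*I*√110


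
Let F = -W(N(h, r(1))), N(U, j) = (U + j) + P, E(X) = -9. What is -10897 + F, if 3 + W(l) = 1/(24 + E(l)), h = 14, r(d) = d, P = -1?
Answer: -163411/15 ≈ -10894.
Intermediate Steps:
N(U, j) = -1 + U + j (N(U, j) = (U + j) - 1 = -1 + U + j)
W(l) = -44/15 (W(l) = -3 + 1/(24 - 9) = -3 + 1/15 = -44/15)
F = 44/15 (F = -1*(-44/15) = 44/15 ≈ 2.9333)
-10897 + F = -10897 + 44/15 = -163411/15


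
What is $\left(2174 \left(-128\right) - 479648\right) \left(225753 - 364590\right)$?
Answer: $105227339040$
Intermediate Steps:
$\left(2174 \left(-128\right) - 479648\right) \left(225753 - 364590\right) = \left(-278272 - 479648\right) \left(-138837\right) = \left(-757920\right) \left(-138837\right) = 105227339040$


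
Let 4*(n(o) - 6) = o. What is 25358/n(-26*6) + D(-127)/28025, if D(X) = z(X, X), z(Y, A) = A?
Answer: -710662141/924825 ≈ -768.43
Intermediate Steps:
n(o) = 6 + o/4
D(X) = X
25358/n(-26*6) + D(-127)/28025 = 25358/(6 + (-26*6)/4) - 127/28025 = 25358/(6 + (¼)*(-156)) - 127*1/28025 = 25358/(6 - 39) - 127/28025 = 25358/(-33) - 127/28025 = 25358*(-1/33) - 127/28025 = -25358/33 - 127/28025 = -710662141/924825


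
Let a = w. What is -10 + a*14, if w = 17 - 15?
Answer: 18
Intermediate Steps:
w = 2
a = 2
-10 + a*14 = -10 + 2*14 = -10 + 28 = 18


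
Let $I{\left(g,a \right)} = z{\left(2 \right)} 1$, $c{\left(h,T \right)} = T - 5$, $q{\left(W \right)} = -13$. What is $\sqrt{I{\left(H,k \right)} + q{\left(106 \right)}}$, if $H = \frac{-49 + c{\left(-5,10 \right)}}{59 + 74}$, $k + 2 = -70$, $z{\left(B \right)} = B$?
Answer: $i \sqrt{11} \approx 3.3166 i$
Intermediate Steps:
$c{\left(h,T \right)} = -5 + T$
$k = -72$ ($k = -2 - 70 = -72$)
$H = - \frac{44}{133}$ ($H = \frac{-49 + \left(-5 + 10\right)}{59 + 74} = \frac{-49 + 5}{133} = \left(-44\right) \frac{1}{133} = - \frac{44}{133} \approx -0.33083$)
$I{\left(g,a \right)} = 2$ ($I{\left(g,a \right)} = 2 \cdot 1 = 2$)
$\sqrt{I{\left(H,k \right)} + q{\left(106 \right)}} = \sqrt{2 - 13} = \sqrt{-11} = i \sqrt{11}$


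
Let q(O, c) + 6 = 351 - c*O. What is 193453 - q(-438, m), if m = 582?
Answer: -61808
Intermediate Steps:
q(O, c) = 345 - O*c (q(O, c) = -6 + (351 - c*O) = -6 + (351 - O*c) = 345 - O*c)
193453 - q(-438, m) = 193453 - (345 - 1*(-438)*582) = 193453 - (345 + 254916) = 193453 - 1*255261 = 193453 - 255261 = -61808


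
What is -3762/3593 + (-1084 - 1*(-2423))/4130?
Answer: -10726033/14839090 ≈ -0.72282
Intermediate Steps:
-3762/3593 + (-1084 - 1*(-2423))/4130 = -3762*1/3593 + (-1084 + 2423)*(1/4130) = -3762/3593 + 1339*(1/4130) = -3762/3593 + 1339/4130 = -10726033/14839090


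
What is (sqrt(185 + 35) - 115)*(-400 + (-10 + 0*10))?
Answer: 47150 - 820*sqrt(55) ≈ 41069.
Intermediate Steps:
(sqrt(185 + 35) - 115)*(-400 + (-10 + 0*10)) = (sqrt(220) - 115)*(-400 + (-10 + 0)) = (2*sqrt(55) - 115)*(-400 - 10) = (-115 + 2*sqrt(55))*(-410) = 47150 - 820*sqrt(55)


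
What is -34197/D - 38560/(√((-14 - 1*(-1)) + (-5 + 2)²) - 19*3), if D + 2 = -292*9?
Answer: 5891772441/8555390 + 77120*I/3253 ≈ 688.66 + 23.707*I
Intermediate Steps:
D = -2630 (D = -2 - 292*9 = -2 - 2628 = -2630)
-34197/D - 38560/(√((-14 - 1*(-1)) + (-5 + 2)²) - 19*3) = -34197/(-2630) - 38560/(√((-14 - 1*(-1)) + (-5 + 2)²) - 19*3) = -34197*(-1/2630) - 38560/(√((-14 + 1) + (-3)²) - 57) = 34197/2630 - 38560/(√(-13 + 9) - 57) = 34197/2630 - 38560/(√(-4) - 57) = 34197/2630 - 38560/(2*I - 57) = 34197/2630 - 38560*(-57 - 2*I)/3253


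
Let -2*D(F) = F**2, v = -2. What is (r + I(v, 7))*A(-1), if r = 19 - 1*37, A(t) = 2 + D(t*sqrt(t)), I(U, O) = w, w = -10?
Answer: -70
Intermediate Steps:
D(F) = -F**2/2
I(U, O) = -10
A(t) = 2 - t**3/2
r = -18 (r = 19 - 37 = -18)
(r + I(v, 7))*A(-1) = (-18 - 10)*(2 - 1/2*(-1)**3) = -28*(2 - 1/2*(-1)) = -28*(2 + 1/2) = -28*5/2 = -70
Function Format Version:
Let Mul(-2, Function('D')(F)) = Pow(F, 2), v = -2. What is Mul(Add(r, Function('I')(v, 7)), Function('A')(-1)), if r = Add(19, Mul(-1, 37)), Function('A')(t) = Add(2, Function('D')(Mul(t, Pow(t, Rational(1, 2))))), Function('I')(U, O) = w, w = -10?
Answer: -70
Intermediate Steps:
Function('D')(F) = Mul(Rational(-1, 2), Pow(F, 2))
Function('I')(U, O) = -10
Function('A')(t) = Add(2, Mul(Rational(-1, 2), Pow(t, 3))) (Function('A')(t) = Add(2, Mul(Rational(-1, 2), Pow(Mul(t, Pow(t, Rational(1, 2))), 2))) = Add(2, Mul(Rational(-1, 2), Pow(Pow(t, Rational(3, 2)), 2))) = Add(2, Mul(Rational(-1, 2), Pow(t, 3))))
r = -18 (r = Add(19, -37) = -18)
Mul(Add(r, Function('I')(v, 7)), Function('A')(-1)) = Mul(Add(-18, -10), Add(2, Mul(Rational(-1, 2), Pow(-1, 3)))) = Mul(-28, Add(2, Mul(Rational(-1, 2), -1))) = Mul(-28, Add(2, Rational(1, 2))) = Mul(-28, Rational(5, 2)) = -70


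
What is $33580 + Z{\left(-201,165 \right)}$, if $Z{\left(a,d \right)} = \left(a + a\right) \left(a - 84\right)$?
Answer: $148150$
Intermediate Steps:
$Z{\left(a,d \right)} = 2 a \left(-84 + a\right)$
$33580 + Z{\left(-201,165 \right)} = 33580 + 2 \left(-201\right) \left(-84 - 201\right) = 33580 + 2 \left(-201\right) \left(-285\right) = 33580 + 114570 = 148150$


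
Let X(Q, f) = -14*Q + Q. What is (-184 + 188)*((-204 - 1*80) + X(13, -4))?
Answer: -1812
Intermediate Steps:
X(Q, f) = -13*Q
(-184 + 188)*((-204 - 1*80) + X(13, -4)) = (-184 + 188)*((-204 - 1*80) - 13*13) = 4*((-204 - 80) - 169) = 4*(-284 - 169) = 4*(-453) = -1812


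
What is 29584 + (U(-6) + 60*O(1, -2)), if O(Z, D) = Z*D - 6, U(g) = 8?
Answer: 29112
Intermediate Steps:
O(Z, D) = -6 + D*Z (O(Z, D) = D*Z - 6 = -6 + D*Z)
29584 + (U(-6) + 60*O(1, -2)) = 29584 + (8 + 60*(-6 - 2*1)) = 29584 + (8 + 60*(-6 - 2)) = 29584 + (8 + 60*(-8)) = 29584 + (8 - 480) = 29584 - 472 = 29112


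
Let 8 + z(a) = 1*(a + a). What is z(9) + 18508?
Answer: 18518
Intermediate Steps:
z(a) = -8 + 2*a (z(a) = -8 + 1*(a + a) = -8 + 1*(2*a) = -8 + 2*a)
z(9) + 18508 = (-8 + 2*9) + 18508 = (-8 + 18) + 18508 = 10 + 18508 = 18518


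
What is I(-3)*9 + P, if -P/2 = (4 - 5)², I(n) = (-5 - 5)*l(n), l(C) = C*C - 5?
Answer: -362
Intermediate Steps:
l(C) = -5 + C² (l(C) = C² - 5 = -5 + C²)
I(n) = 50 - 10*n² (I(n) = (-5 - 5)*(-5 + n²) = -10*(-5 + n²) = 50 - 10*n²)
P = -2 (P = -2*(4 - 5)² = -2*(-1)² = -2*1 = -2)
I(-3)*9 + P = (50 - 10*(-3)²)*9 - 2 = (50 - 10*9)*9 - 2 = (50 - 90)*9 - 2 = -40*9 - 2 = -360 - 2 = -362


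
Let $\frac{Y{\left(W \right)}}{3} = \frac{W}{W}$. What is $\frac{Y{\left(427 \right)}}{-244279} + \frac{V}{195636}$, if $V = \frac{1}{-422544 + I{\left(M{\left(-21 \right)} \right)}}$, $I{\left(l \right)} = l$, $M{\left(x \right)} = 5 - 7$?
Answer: $- \frac{35427981721}{2884767807406632} \approx -1.2281 \cdot 10^{-5}$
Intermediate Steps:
$M{\left(x \right)} = -2$ ($M{\left(x \right)} = 5 - 7 = -2$)
$V = - \frac{1}{422546}$ ($V = \frac{1}{-422544 - 2} = \frac{1}{-422546} = - \frac{1}{422546} \approx -2.3666 \cdot 10^{-6}$)
$Y{\left(W \right)} = 3$ ($Y{\left(W \right)} = 3 \frac{W}{W} = 3 \cdot 1 = 3$)
$\frac{Y{\left(427 \right)}}{-244279} + \frac{V}{195636} = \frac{3}{-244279} - \frac{1}{422546 \cdot 195636} = 3 \left(- \frac{1}{244279}\right) - \frac{1}{82665209256} = - \frac{3}{244279} - \frac{1}{82665209256} = - \frac{35427981721}{2884767807406632}$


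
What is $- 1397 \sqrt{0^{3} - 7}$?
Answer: $- 1397 i \sqrt{7} \approx - 3696.1 i$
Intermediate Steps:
$- 1397 \sqrt{0^{3} - 7} = - 1397 \sqrt{0 - 7} = - 1397 \sqrt{-7} = - 1397 i \sqrt{7}$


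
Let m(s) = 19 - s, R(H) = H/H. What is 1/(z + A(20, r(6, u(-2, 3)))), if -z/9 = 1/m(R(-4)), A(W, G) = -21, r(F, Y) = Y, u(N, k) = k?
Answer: -2/43 ≈ -0.046512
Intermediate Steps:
R(H) = 1
z = -½ (z = -9/(19 - 1*1) = -9/(19 - 1) = -9/18 = -9*1/18 = -½ ≈ -0.50000)
1/(z + A(20, r(6, u(-2, 3)))) = 1/(-½ - 21) = 1/(-43/2) = -2/43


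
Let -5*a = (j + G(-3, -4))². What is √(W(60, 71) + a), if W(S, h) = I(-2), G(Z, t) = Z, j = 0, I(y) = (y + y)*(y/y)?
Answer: I*√145/5 ≈ 2.4083*I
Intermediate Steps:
I(y) = 2*y (I(y) = (2*y)*1 = 2*y)
a = -9/5 (a = -(0 - 3)²/5 = -⅕*(-3)² = -⅕*9 = -9/5 ≈ -1.8000)
W(S, h) = -4 (W(S, h) = 2*(-2) = -4)
√(W(60, 71) + a) = √(-4 - 9/5) = √(-29/5) = I*√145/5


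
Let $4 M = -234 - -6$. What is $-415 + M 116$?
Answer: $-7027$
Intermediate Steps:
$M = -57$ ($M = \frac{-234 - -6}{4} = \frac{-234 + 6}{4} = \frac{1}{4} \left(-228\right) = -57$)
$-415 + M 116 = -415 - 6612 = -7027$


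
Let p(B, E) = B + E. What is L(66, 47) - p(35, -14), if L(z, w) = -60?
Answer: -81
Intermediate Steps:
L(66, 47) - p(35, -14) = -60 - (35 - 14) = -60 - 1*21 = -60 - 21 = -81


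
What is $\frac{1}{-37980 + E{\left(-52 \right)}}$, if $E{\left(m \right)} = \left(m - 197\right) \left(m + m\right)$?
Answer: $- \frac{1}{12084} \approx -8.2754 \cdot 10^{-5}$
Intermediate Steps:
$E{\left(m \right)} = 2 m \left(-197 + m\right)$ ($E{\left(m \right)} = \left(-197 + m\right) 2 m = 2 m \left(-197 + m\right)$)
$\frac{1}{-37980 + E{\left(-52 \right)}} = \frac{1}{-37980 + 2 \left(-52\right) \left(-197 - 52\right)} = \frac{1}{-37980 + 2 \left(-52\right) \left(-249\right)} = \frac{1}{-37980 + 25896} = \frac{1}{-12084} = - \frac{1}{12084}$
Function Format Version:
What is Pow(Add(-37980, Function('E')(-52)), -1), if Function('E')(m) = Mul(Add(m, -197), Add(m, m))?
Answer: Rational(-1, 12084) ≈ -8.2754e-5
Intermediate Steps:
Function('E')(m) = Mul(2, m, Add(-197, m)) (Function('E')(m) = Mul(Add(-197, m), Mul(2, m)) = Mul(2, m, Add(-197, m)))
Pow(Add(-37980, Function('E')(-52)), -1) = Pow(Add(-37980, Mul(2, -52, Add(-197, -52))), -1) = Pow(Add(-37980, Mul(2, -52, -249)), -1) = Pow(Add(-37980, 25896), -1) = Pow(-12084, -1) = Rational(-1, 12084)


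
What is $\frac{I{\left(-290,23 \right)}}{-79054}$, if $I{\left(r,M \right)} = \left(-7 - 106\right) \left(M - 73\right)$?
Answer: $- \frac{2825}{39527} \approx -0.07147$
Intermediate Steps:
$I{\left(r,M \right)} = 8249 - 113 M$ ($I{\left(r,M \right)} = - 113 \left(-73 + M\right) = 8249 - 113 M$)
$\frac{I{\left(-290,23 \right)}}{-79054} = \frac{8249 - 2599}{-79054} = \left(8249 - 2599\right) \left(- \frac{1}{79054}\right) = 5650 \left(- \frac{1}{79054}\right) = - \frac{2825}{39527}$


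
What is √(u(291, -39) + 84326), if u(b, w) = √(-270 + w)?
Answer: √(84326 + I*√309) ≈ 290.39 + 0.03*I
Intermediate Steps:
√(u(291, -39) + 84326) = √(√(-270 - 39) + 84326) = √(√(-309) + 84326) = √(I*√309 + 84326) = √(84326 + I*√309)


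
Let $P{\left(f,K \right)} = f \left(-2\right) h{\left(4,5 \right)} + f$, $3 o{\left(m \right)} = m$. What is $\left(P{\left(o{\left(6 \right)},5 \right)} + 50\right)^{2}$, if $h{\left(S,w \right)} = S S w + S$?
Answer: $80656$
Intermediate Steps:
$h{\left(S,w \right)} = S + w S^{2}$ ($h{\left(S,w \right)} = S^{2} w + S = w S^{2} + S = S + w S^{2}$)
$o{\left(m \right)} = \frac{m}{3}$
$P{\left(f,K \right)} = - 167 f$ ($P{\left(f,K \right)} = f \left(-2\right) 4 \left(1 + 4 \cdot 5\right) + f = - 2 f 4 \left(1 + 20\right) + f = - 2 f 4 \cdot 21 + f = - 2 f 84 + f = - 168 f + f = - 167 f$)
$\left(P{\left(o{\left(6 \right)},5 \right)} + 50\right)^{2} = \left(- 167 \cdot \frac{1}{3} \cdot 6 + 50\right)^{2} = \left(\left(-167\right) 2 + 50\right)^{2} = \left(-334 + 50\right)^{2} = \left(-284\right)^{2} = 80656$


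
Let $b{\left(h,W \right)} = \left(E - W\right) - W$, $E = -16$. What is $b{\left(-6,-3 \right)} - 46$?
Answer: $-56$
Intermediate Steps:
$b{\left(h,W \right)} = -16 - 2 W$ ($b{\left(h,W \right)} = \left(-16 - W\right) - W = -16 - 2 W$)
$b{\left(-6,-3 \right)} - 46 = \left(-16 - -6\right) - 46 = \left(-16 + 6\right) - 46 = -10 - 46 = -56$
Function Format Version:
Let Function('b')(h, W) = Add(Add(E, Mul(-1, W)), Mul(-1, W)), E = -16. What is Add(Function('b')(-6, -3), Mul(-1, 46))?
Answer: -56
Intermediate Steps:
Function('b')(h, W) = Add(-16, Mul(-2, W)) (Function('b')(h, W) = Add(Add(-16, Mul(-1, W)), Mul(-1, W)) = Add(-16, Mul(-2, W)))
Add(Function('b')(-6, -3), Mul(-1, 46)) = Add(Add(-16, Mul(-2, -3)), Mul(-1, 46)) = Add(Add(-16, 6), -46) = Add(-10, -46) = -56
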